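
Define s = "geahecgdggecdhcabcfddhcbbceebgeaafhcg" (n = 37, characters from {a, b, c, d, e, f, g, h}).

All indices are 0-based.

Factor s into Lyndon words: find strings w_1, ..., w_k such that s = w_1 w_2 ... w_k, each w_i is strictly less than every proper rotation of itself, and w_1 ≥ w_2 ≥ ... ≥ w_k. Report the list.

["g", "e", "ahecgdggecdhc", "abcfddhcbbceebge", "aafhcg"]

emit factor 1: 'g' (i=0, period=1)
emit factor 2: 'e' (i=1, period=1)
emit factor 3: 'ahecgdggecdhc' (i=2, period=13)
emit factor 4: 'abcfddhcbbceebge' (i=15, period=16)
emit factor 5: 'aafhcg' (i=31, period=6)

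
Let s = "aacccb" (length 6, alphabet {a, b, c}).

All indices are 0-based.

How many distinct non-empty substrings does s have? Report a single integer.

17

rank→(start, suffix):
  0 → (0, 'aacccb')
  1 → (1, 'acccb')
  2 → (5, 'b')
  3 → (4, 'cb')
  4 → (3, 'ccb')
  5 → (2, 'cccb')

SA = [0, 1, 5, 4, 3, 2]
i: (SA[i-1],SA[i]) lcp shared
  1: (0,1) 1 'a'
  2: (1,5) 0 ''
  3: (5,4) 0 ''
  4: (4,3) 1 'c'
  5: (3,2) 2 'cc'

n(n+1)/2 = 6·7/2 = 21
Σ LCP = 0 + 1 + 0 + 0 + 1 + 2 = 4
distinct = 21 − 4 = 17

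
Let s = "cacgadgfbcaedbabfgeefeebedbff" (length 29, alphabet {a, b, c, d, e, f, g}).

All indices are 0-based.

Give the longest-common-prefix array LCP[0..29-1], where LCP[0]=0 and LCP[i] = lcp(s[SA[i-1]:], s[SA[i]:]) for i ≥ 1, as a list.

[0, 1, 1, 1, 0, 1, 1, 1, 2, 0, 2, 1, 0, 2, 1, 0, 1, 3, 1, 2, 1, 0, 1, 1, 1, 1, 0, 1, 1]

sorted suffixes:
  #0 SA[0]=14  'abfgeefeebedbff'
  #1 SA[1]=1  'acgadgfbcaedbabfgeefeebedbff'
  #2 SA[2]=4  'adgfbcaedbabfgeefeebedbff'
  #3 SA[3]=10  'aedbabfgeefeebedbff'
  #4 SA[4]=13  'babfgeefeebedbff'
  #5 SA[5]=8  'bcaedbabfgeefeebedbff'
  #6 SA[6]=23  'bedbff'
  #7 SA[7]=26  'bff'
  #8 SA[8]=15  'bfgeefeebedbff'
  #9 SA[9]=0  'cacgadgfbcaedbabfgeefeebedbff'
  #10 SA[10]=9  'caedbabfgeefeebedbff'
  #11 SA[11]=2  'cgadgfbcaedbabfgeefeebedbff'
  #12 SA[12]=12  'dbabfgeefeebedbff'
  #13 SA[13]=25  'dbff'
  #14 SA[14]=5  'dgfbcaedbabfgeefeebedbff'
  #15 SA[15]=22  'ebedbff'
  #16 SA[16]=11  'edbabfgeefeebedbff'
  #17 SA[17]=24  'edbff'
  #18 SA[18]=21  'eebedbff'
  #19 SA[19]=18  'eefeebedbff'
  #20 SA[20]=19  'efeebedbff'
  #21 SA[21]=28  'f'
  #22 SA[22]=7  'fbcaedbabfgeefeebedbff'
  #23 SA[23]=20  'feebedbff'
  #24 SA[24]=27  'ff'
  #25 SA[25]=16  'fgeefeebedbff'
  #26 SA[26]=3  'gadgfbcaedbabfgeefeebedbff'
  #27 SA[27]=17  'geefeebedbff'
  #28 SA[28]=6  'gfbcaedbabfgeefeebedbff'

SA = [14, 1, 4, 10, 13, 8, 23, 26, 15, 0, 9, 2, 12, 25, 5, 22, 11, 24, 21, 18, 19, 28, 7, 20, 27, 16, 3, 17, 6]
rank  pair      lcp
   1  s[14:],s[1:]  1  'a'
   2  s[1:],s[4:]  1  'a'
   3  s[4:],s[10:]  1  'a'
   4  s[10:],s[13:]  0  ''
   5  s[13:],s[8:]  1  'b'
   6  s[8:],s[23:]  1  'b'
   7  s[23:],s[26:]  1  'b'
   8  s[26:],s[15:]  2  'bf'
   9  s[15:],s[0:]  0  ''
  10  s[0:],s[9:]  2  'ca'
  11  s[9:],s[2:]  1  'c'
  12  s[2:],s[12:]  0  ''
  13  s[12:],s[25:]  2  'db'
  14  s[25:],s[5:]  1  'd'
  15  s[5:],s[22:]  0  ''
  16  s[22:],s[11:]  1  'e'
  17  s[11:],s[24:]  3  'edb'
  18  s[24:],s[21:]  1  'e'
  19  s[21:],s[18:]  2  'ee'
  20  s[18:],s[19:]  1  'e'
  21  s[19:],s[28:]  0  ''
  22  s[28:],s[7:]  1  'f'
  23  s[7:],s[20:]  1  'f'
  24  s[20:],s[27:]  1  'f'
  25  s[27:],s[16:]  1  'f'
  26  s[16:],s[3:]  0  ''
  27  s[3:],s[17:]  1  'g'
  28  s[17:],s[6:]  1  'g'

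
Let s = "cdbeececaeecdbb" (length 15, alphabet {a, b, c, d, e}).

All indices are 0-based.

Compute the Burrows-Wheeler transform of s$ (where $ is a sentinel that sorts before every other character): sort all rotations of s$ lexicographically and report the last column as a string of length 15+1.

rank  rotation          last
    0  $cdbeececaeecdbb  b
    1  aeecdbb$cdbeecec  c
    2  b$cdbeececaeecdb  b
    3  bb$cdbeececaeecd  d
    4  beececaeecdbb$cd  d
    5  caeecdbb$cdbeece  e
    6  cdbb$cdbeececaee  e
    7  cdbeececaeecdbb$  $
    8  cecaeecdbb$cdbee  e
    9  dbb$cdbeececaeec  c
   10  dbeececaeecdbb$c  c
   11  ecaeecdbb$cdbeec  c
   12  ecdbb$cdbeececae  e
   13  ececaeecdbb$cdbe  e
   14  eecdbb$cdbeececa  a
   15  eececaeecdbb$cdb  b

bcbddee$eccceeab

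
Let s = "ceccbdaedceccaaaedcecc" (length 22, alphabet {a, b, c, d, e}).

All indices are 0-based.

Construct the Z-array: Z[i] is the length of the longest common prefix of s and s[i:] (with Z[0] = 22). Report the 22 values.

Z[0]=22
i=1: outside box; Z[1]=0
i=2: outside box; Z[2]=1 scan→box=[2,3)
i=3: outside box; Z[3]=1 scan→box=[3,4)
i=4: outside box; Z[4]=0
i=5: outside box; Z[5]=0
i=6: outside box; Z[6]=0
i=7: outside box; Z[7]=0
i=8: outside box; Z[8]=0
i=9: outside box; Z[9]=4 scan→box=[9,13)
i=10: min(r-i=3, Z[1]=0)=0; Z[10]=0
i=11: min(r-i=2, Z[2]=1)=1; Z[11]=1
i=12: min(r-i=1, Z[3]=1)=1; Z[12]=1
i=13: outside box; Z[13]=0
i=14: outside box; Z[14]=0
i=15: outside box; Z[15]=0
i=16: outside box; Z[16]=0
i=17: outside box; Z[17]=0
i=18: outside box; Z[18]=4 scan→box=[18,22)
i=19: min(r-i=3, Z[1]=0)=0; Z[19]=0
i=20: min(r-i=2, Z[2]=1)=1; Z[20]=1
i=21: min(r-i=1, Z[3]=1)=1; Z[21]=1

[22, 0, 1, 1, 0, 0, 0, 0, 0, 4, 0, 1, 1, 0, 0, 0, 0, 0, 4, 0, 1, 1]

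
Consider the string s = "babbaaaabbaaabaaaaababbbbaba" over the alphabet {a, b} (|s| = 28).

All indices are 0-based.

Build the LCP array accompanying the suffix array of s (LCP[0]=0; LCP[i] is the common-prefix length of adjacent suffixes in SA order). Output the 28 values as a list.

rank | idx | suffix
   0 |  27 | a
   1 |  14 | aaaaababbbbaba
   2 |  15 | aaaababbbbaba
   3 |   4 | aaaabbaaabaaaaababbbbaba
   4 |  10 | aaabaaaaababbbbaba
   5 |  16 | aaababbbbaba
   6 |   5 | aaabbaaabaaaaababbbbaba
   7 |  11 | aabaaaaababbbbaba
   8 |  17 | aababbbbaba
   9 |   6 | aabbaaabaaaaababbbbaba
  10 |  25 | aba
  11 |  12 | abaaaaababbbbaba
  12 |  18 | ababbbbaba
  13 |   1 | abbaaaabbaaabaaaaababbbbaba
  14 |   7 | abbaaabaaaaababbbbaba
  15 |  20 | abbbbaba
  16 |  26 | ba
  17 |  13 | baaaaababbbbaba
  18 |   3 | baaaabbaaabaaaaababbbbaba
  19 |   9 | baaabaaaaababbbbaba
  20 |  24 | baba
  21 |   0 | babbaaaabbaaabaaaaababbbbaba
  22 |  19 | babbbbaba
  23 |   2 | bbaaaabbaaabaaaaababbbbaba
  24 |   8 | bbaaabaaaaababbbbaba
  25 |  23 | bbaba
  26 |  22 | bbbaba
  27 |  21 | bbbbaba

SA = [27, 14, 15, 4, 10, 16, 5, 11, 17, 6, 25, 12, 18, 1, 7, 20, 26, 13, 3, 9, 24, 0, 19, 2, 8, 23, 22, 21]
i: (SA[i-1],SA[i]) lcp shared
  1: (27,14) 1 'a'
  2: (14,15) 4 'aaaa'
  3: (15,4) 5 'aaaab'
  4: (4,10) 3 'aaa'
  5: (10,16) 5 'aaaba'
  6: (16,5) 4 'aaab'
  7: (5,11) 2 'aa'
  8: (11,17) 4 'aaba'
  9: (17,6) 3 'aab'
  10: (6,25) 1 'a'
  11: (25,12) 3 'aba'
  12: (12,18) 3 'aba'
  13: (18,1) 2 'ab'
  14: (1,7) 6 'abbaaa'
  15: (7,20) 3 'abb'
  16: (20,26) 0 ''
  17: (26,13) 2 'ba'
  18: (13,3) 5 'baaaa'
  19: (3,9) 4 'baaa'
  20: (9,24) 2 'ba'
  21: (24,0) 3 'bab'
  22: (0,19) 4 'babb'
  23: (19,2) 1 'b'
  24: (2,8) 5 'bbaaa'
  25: (8,23) 3 'bba'
  26: (23,22) 2 'bb'
  27: (22,21) 3 'bbb'

[0, 1, 4, 5, 3, 5, 4, 2, 4, 3, 1, 3, 3, 2, 6, 3, 0, 2, 5, 4, 2, 3, 4, 1, 5, 3, 2, 3]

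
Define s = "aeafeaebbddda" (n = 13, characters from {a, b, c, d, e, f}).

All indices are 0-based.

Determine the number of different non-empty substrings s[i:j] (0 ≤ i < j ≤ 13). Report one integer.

rank→(start, suffix):
  0 → (12, 'a')
  1 → (0, 'aeafeaebbddda')
  2 → (5, 'aebbddda')
  3 → (2, 'afeaebbddda')
  4 → (7, 'bbddda')
  5 → (8, 'bddda')
  6 → (11, 'da')
  7 → (10, 'dda')
  8 → (9, 'ddda')
  9 → (4, 'eaebbddda')
  10 → (1, 'eafeaebbddda')
  11 → (6, 'ebbddda')
  12 → (3, 'feaebbddda')

SA = [12, 0, 5, 2, 7, 8, 11, 10, 9, 4, 1, 6, 3]
[i] adj suffixes → lcp
  [1] 12/0 → 1 ('a')
  [2] 0/5 → 2 ('ae')
  [3] 5/2 → 1 ('a')
  [4] 2/7 → 0 ('')
  [5] 7/8 → 1 ('b')
  [6] 8/11 → 0 ('')
  [7] 11/10 → 1 ('d')
  [8] 10/9 → 2 ('dd')
  [9] 9/4 → 0 ('')
  [10] 4/1 → 2 ('ea')
  [11] 1/6 → 1 ('e')
  [12] 6/3 → 0 ('')

n(n+1)/2 = 13·14/2 = 91
Σ LCP = 0 + 1 + 2 + 1 + 0 + 1 + 0 + 1 + 2 + 0 + 2 + 1 + 0 = 11
distinct = 91 − 11 = 80

80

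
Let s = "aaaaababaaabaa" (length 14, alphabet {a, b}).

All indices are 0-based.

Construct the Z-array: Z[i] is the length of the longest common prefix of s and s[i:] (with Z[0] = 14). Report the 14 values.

[14, 4, 3, 2, 1, 0, 1, 0, 3, 2, 1, 0, 2, 1]

Z[0]=14
i=1: i≥r, start 0; Z[1]=4 grow→box=[1,5)
i=2: min(r-i=3, Z[1]=4)=3; Z[2]=3
i=3: min(r-i=2, Z[2]=3)=2; Z[3]=2
i=4: min(r-i=1, Z[3]=2)=1; Z[4]=1
i=5: i≥r, start 0; Z[5]=0
i=6: i≥r, start 0; Z[6]=1 grow→box=[6,7)
i=7: i≥r, start 0; Z[7]=0
i=8: i≥r, start 0; Z[8]=3 grow→box=[8,11)
i=9: min(r-i=2, Z[1]=4)=2; Z[9]=2
i=10: min(r-i=1, Z[2]=3)=1; Z[10]=1
i=11: i≥r, start 0; Z[11]=0
i=12: i≥r, start 0; Z[12]=2 grow→box=[12,14)
i=13: min(r-i=1, Z[1]=4)=1; Z[13]=1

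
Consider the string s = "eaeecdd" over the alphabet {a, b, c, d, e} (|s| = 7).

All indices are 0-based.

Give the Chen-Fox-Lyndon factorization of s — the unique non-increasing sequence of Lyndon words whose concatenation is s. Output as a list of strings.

["e", "aeecdd"]

emit factor 1: 'e' (i=0, period=1)
emit factor 2: 'aeecdd' (i=1, period=6)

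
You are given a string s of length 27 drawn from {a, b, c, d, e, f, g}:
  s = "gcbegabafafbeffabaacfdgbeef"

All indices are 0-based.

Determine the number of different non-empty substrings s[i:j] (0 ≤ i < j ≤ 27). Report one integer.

350

rank | idx | suffix
   0 |  17 | aacfdgbeef
   1 |  15 | abaacfdgbeef
   2 |   5 | abafafbeffabaacfdgbeef
   3 |  18 | acfdgbeef
   4 |   7 | afafbeffabaacfdgbeef
   5 |   9 | afbeffabaacfdgbeef
   6 |  16 | baacfdgbeef
   7 |   6 | bafafbeffabaacfdgbeef
   8 |  23 | beef
   9 |  11 | beffabaacfdgbeef
  10 |   2 | begabafafbeffabaacfdgbeef
  11 |   1 | cbegabafafbeffabaacfdgbeef
  12 |  19 | cfdgbeef
  13 |  21 | dgbeef
  14 |  24 | eef
  15 |  25 | ef
  16 |  12 | effabaacfdgbeef
  17 |   3 | egabafafbeffabaacfdgbeef
  18 |  26 | f
  19 |  14 | fabaacfdgbeef
  20 |   8 | fafbeffabaacfdgbeef
  21 |  10 | fbeffabaacfdgbeef
  22 |  20 | fdgbeef
  23 |  13 | ffabaacfdgbeef
  24 |   4 | gabafafbeffabaacfdgbeef
  25 |  22 | gbeef
  26 |   0 | gcbegabafafbeffabaacfdgbeef

SA = [17, 15, 5, 18, 7, 9, 16, 6, 23, 11, 2, 1, 19, 21, 24, 25, 12, 3, 26, 14, 8, 10, 20, 13, 4, 22, 0]
i: (SA[i-1],SA[i]) lcp shared
  1: (17,15) 1 'a'
  2: (15,5) 3 'aba'
  3: (5,18) 1 'a'
  4: (18,7) 1 'a'
  5: (7,9) 2 'af'
  6: (9,16) 0 ''
  7: (16,6) 2 'ba'
  8: (6,23) 1 'b'
  9: (23,11) 2 'be'
  10: (11,2) 2 'be'
  11: (2,1) 0 ''
  12: (1,19) 1 'c'
  13: (19,21) 0 ''
  14: (21,24) 0 ''
  15: (24,25) 1 'e'
  16: (25,12) 2 'ef'
  17: (12,3) 1 'e'
  18: (3,26) 0 ''
  19: (26,14) 1 'f'
  20: (14,8) 2 'fa'
  21: (8,10) 1 'f'
  22: (10,20) 1 'f'
  23: (20,13) 1 'f'
  24: (13,4) 0 ''
  25: (4,22) 1 'g'
  26: (22,0) 1 'g'

n(n+1)/2 = 27·28/2 = 378
Σ LCP = 0 + 1 + 3 + 1 + 1 + 2 + 0 + 2 + 1 + 2 + 2 + 0 + 1 + 0 + 0 + 1 + 2 + 1 + 0 + 1 + 2 + 1 + 1 + 1 + 0 + 1 + 1 = 28
distinct = 378 − 28 = 350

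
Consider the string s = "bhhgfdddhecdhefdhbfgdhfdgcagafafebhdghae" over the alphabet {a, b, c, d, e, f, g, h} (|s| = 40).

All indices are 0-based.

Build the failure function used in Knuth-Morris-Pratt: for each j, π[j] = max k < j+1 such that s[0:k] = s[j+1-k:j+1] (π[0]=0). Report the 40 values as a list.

[0, 0, 0, 0, 0, 0, 0, 0, 0, 0, 0, 0, 0, 0, 0, 0, 0, 1, 0, 0, 0, 0, 0, 0, 0, 0, 0, 0, 0, 0, 0, 0, 0, 1, 2, 0, 0, 0, 0, 0]

π[0] = 0
j=1 s[j]='h': π[1]=0 (border '')
j=2 s[j]='h': π[2]=0 (border '')
j=3 s[j]='g': π[3]=0 (border '')
j=4 s[j]='f': π[4]=0 (border '')
j=5 s[j]='d': π[5]=0 (border '')
j=6 s[j]='d': π[6]=0 (border '')
j=7 s[j]='d': π[7]=0 (border '')
j=8 s[j]='h': π[8]=0 (border '')
j=9 s[j]='e': π[9]=0 (border '')
j=10 s[j]='c': π[10]=0 (border '')
j=11 s[j]='d': π[11]=0 (border '')
j=12 s[j]='h': π[12]=0 (border '')
j=13 s[j]='e': π[13]=0 (border '')
j=14 s[j]='f': π[14]=0 (border '')
j=15 s[j]='d': π[15]=0 (border '')
j=16 s[j]='h': π[16]=0 (border '')
j=17 s[j]='b': π[17]=1 (border 'b')
j=18 s[j]='f': k: 1→0; π[18]=0 (border '')
j=19 s[j]='g': π[19]=0 (border '')
j=20 s[j]='d': π[20]=0 (border '')
j=21 s[j]='h': π[21]=0 (border '')
j=22 s[j]='f': π[22]=0 (border '')
j=23 s[j]='d': π[23]=0 (border '')
j=24 s[j]='g': π[24]=0 (border '')
j=25 s[j]='c': π[25]=0 (border '')
j=26 s[j]='a': π[26]=0 (border '')
j=27 s[j]='g': π[27]=0 (border '')
j=28 s[j]='a': π[28]=0 (border '')
j=29 s[j]='f': π[29]=0 (border '')
j=30 s[j]='a': π[30]=0 (border '')
j=31 s[j]='f': π[31]=0 (border '')
j=32 s[j]='e': π[32]=0 (border '')
j=33 s[j]='b': π[33]=1 (border 'b')
j=34 s[j]='h': π[34]=2 (border 'bh')
j=35 s[j]='d': k: 2→0; π[35]=0 (border '')
j=36 s[j]='g': π[36]=0 (border '')
j=37 s[j]='h': π[37]=0 (border '')
j=38 s[j]='a': π[38]=0 (border '')
j=39 s[j]='e': π[39]=0 (border '')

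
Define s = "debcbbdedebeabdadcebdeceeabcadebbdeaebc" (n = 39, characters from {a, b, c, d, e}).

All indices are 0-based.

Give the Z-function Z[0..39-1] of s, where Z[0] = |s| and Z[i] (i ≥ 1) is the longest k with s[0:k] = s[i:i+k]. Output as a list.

Z[0]=39
i=1: fresh scan; Z[1]=0
i=2: fresh scan; Z[2]=0
i=3: fresh scan; Z[3]=0
i=4: fresh scan; Z[4]=0
i=5: fresh scan; Z[5]=0
i=6: fresh scan; Z[6]=2 extend→box=[6,8)
i=7: min(r-i=1, Z[1]=0)=0; Z[7]=0
i=8: fresh scan; Z[8]=3 extend→box=[8,11)
i=9: min(r-i=2, Z[1]=0)=0; Z[9]=0
i=10: min(r-i=1, Z[2]=0)=0; Z[10]=0
i=11: fresh scan; Z[11]=0
i=12: fresh scan; Z[12]=0
i=13: fresh scan; Z[13]=0
i=14: fresh scan; Z[14]=1 extend→box=[14,15)
i=15: fresh scan; Z[15]=0
i=16: fresh scan; Z[16]=1 extend→box=[16,17)
i=17: fresh scan; Z[17]=0
i=18: fresh scan; Z[18]=0
i=19: fresh scan; Z[19]=0
i=20: fresh scan; Z[20]=2 extend→box=[20,22)
i=21: min(r-i=1, Z[1]=0)=0; Z[21]=0
i=22: fresh scan; Z[22]=0
i=23: fresh scan; Z[23]=0
i=24: fresh scan; Z[24]=0
i=25: fresh scan; Z[25]=0
i=26: fresh scan; Z[26]=0
i=27: fresh scan; Z[27]=0
i=28: fresh scan; Z[28]=0
i=29: fresh scan; Z[29]=3 extend→box=[29,32)
i=30: min(r-i=2, Z[1]=0)=0; Z[30]=0
i=31: min(r-i=1, Z[2]=0)=0; Z[31]=0
i=32: fresh scan; Z[32]=0
i=33: fresh scan; Z[33]=2 extend→box=[33,35)
i=34: min(r-i=1, Z[1]=0)=0; Z[34]=0
i=35: fresh scan; Z[35]=0
i=36: fresh scan; Z[36]=0
i=37: fresh scan; Z[37]=0
i=38: fresh scan; Z[38]=0

[39, 0, 0, 0, 0, 0, 2, 0, 3, 0, 0, 0, 0, 0, 1, 0, 1, 0, 0, 0, 2, 0, 0, 0, 0, 0, 0, 0, 0, 3, 0, 0, 0, 2, 0, 0, 0, 0, 0]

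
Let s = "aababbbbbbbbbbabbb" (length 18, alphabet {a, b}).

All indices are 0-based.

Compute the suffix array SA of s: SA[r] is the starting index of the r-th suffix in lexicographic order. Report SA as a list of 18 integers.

rank | idx | suffix
   0 |   0 | aababbbbbbbbbbabbb
   1 |   1 | ababbbbbbbbbbabbb
   2 |  14 | abbb
   3 |   3 | abbbbbbbbbbabbb
   4 |  17 | b
   5 |  13 | babbb
   6 |   2 | babbbbbbbbbbabbb
   7 |  16 | bb
   8 |  12 | bbabbb
   9 |  15 | bbb
  10 |  11 | bbbabbb
  11 |  10 | bbbbabbb
  12 |   9 | bbbbbabbb
  13 |   8 | bbbbbbabbb
  14 |   7 | bbbbbbbabbb
  15 |   6 | bbbbbbbbabbb
  16 |   5 | bbbbbbbbbabbb
  17 |   4 | bbbbbbbbbbabbb

[0, 1, 14, 3, 17, 13, 2, 16, 12, 15, 11, 10, 9, 8, 7, 6, 5, 4]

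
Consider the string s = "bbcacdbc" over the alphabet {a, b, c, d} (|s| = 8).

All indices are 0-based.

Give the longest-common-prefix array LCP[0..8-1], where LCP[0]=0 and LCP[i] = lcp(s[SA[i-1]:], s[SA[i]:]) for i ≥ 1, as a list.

[0, 0, 1, 2, 0, 1, 1, 0]

sorted suffixes:
  #0 SA[0]=3  'acdbc'
  #1 SA[1]=0  'bbcacdbc'
  #2 SA[2]=6  'bc'
  #3 SA[3]=1  'bcacdbc'
  #4 SA[4]=7  'c'
  #5 SA[5]=2  'cacdbc'
  #6 SA[6]=4  'cdbc'
  #7 SA[7]=5  'dbc'

SA = [3, 0, 6, 1, 7, 2, 4, 5]
[i] adj suffixes → lcp
  [1] 3/0 → 0 ('')
  [2] 0/6 → 1 ('b')
  [3] 6/1 → 2 ('bc')
  [4] 1/7 → 0 ('')
  [5] 7/2 → 1 ('c')
  [6] 2/4 → 1 ('c')
  [7] 4/5 → 0 ('')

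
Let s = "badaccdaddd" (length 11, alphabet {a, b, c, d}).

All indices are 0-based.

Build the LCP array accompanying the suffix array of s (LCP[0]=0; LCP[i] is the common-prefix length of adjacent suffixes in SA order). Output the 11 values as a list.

[0, 1, 2, 0, 0, 1, 0, 1, 2, 1, 2]

rank→(start, suffix):
  0 → (3, 'accdaddd')
  1 → (1, 'adaccdaddd')
  2 → (7, 'addd')
  3 → (0, 'badaccdaddd')
  4 → (4, 'ccdaddd')
  5 → (5, 'cdaddd')
  6 → (10, 'd')
  7 → (2, 'daccdaddd')
  8 → (6, 'daddd')
  9 → (9, 'dd')
  10 → (8, 'ddd')

SA = [3, 1, 7, 0, 4, 5, 10, 2, 6, 9, 8]
[i] adj suffixes → lcp
  [1] 3/1 → 1 ('a')
  [2] 1/7 → 2 ('ad')
  [3] 7/0 → 0 ('')
  [4] 0/4 → 0 ('')
  [5] 4/5 → 1 ('c')
  [6] 5/10 → 0 ('')
  [7] 10/2 → 1 ('d')
  [8] 2/6 → 2 ('da')
  [9] 6/9 → 1 ('d')
  [10] 9/8 → 2 ('dd')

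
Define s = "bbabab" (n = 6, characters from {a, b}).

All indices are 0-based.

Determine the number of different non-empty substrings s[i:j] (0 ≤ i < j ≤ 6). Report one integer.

14

sorted suffixes:
  #0 SA[0]=4  'ab'
  #1 SA[1]=2  'abab'
  #2 SA[2]=5  'b'
  #3 SA[3]=3  'bab'
  #4 SA[4]=1  'babab'
  #5 SA[5]=0  'bbabab'

SA = [4, 2, 5, 3, 1, 0]
i: (SA[i-1],SA[i]) lcp shared
  1: (4,2) 2 'ab'
  2: (2,5) 0 ''
  3: (5,3) 1 'b'
  4: (3,1) 3 'bab'
  5: (1,0) 1 'b'

n(n+1)/2 = 6·7/2 = 21
Σ LCP = 0 + 2 + 0 + 1 + 3 + 1 = 7
distinct = 21 − 7 = 14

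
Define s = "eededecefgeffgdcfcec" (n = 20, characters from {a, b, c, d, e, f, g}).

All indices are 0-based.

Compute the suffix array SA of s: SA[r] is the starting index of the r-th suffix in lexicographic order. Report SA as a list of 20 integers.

[19, 17, 6, 15, 14, 4, 2, 18, 5, 3, 1, 0, 10, 7, 16, 11, 12, 8, 13, 9]

rank→(start, suffix):
  0 → (19, 'c')
  1 → (17, 'cec')
  2 → (6, 'cefgeffgdcfcec')
  3 → (15, 'cfcec')
  4 → (14, 'dcfcec')
  5 → (4, 'decefgeffgdcfcec')
  6 → (2, 'dedecefgeffgdcfcec')
  7 → (18, 'ec')
  8 → (5, 'ecefgeffgdcfcec')
  9 → (3, 'edecefgeffgdcfcec')
  10 → (1, 'ededecefgeffgdcfcec')
  11 → (0, 'eededecefgeffgdcfcec')
  12 → (10, 'effgdcfcec')
  13 → (7, 'efgeffgdcfcec')
  14 → (16, 'fcec')
  15 → (11, 'ffgdcfcec')
  16 → (12, 'fgdcfcec')
  17 → (8, 'fgeffgdcfcec')
  18 → (13, 'gdcfcec')
  19 → (9, 'geffgdcfcec')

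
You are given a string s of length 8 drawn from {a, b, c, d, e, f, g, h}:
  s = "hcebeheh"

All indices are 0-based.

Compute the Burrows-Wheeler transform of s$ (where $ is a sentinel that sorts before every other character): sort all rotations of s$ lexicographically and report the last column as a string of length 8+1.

rank  rotation   last
    0  $hcebeheh  h
    1  beheh$hce  e
    2  cebeheh$h  h
    3  ebeheh$hc  c
    4  eh$hcebeh  h
    5  eheh$hceb  b
    6  h$hcebehe  e
    7  hcebeheh$  $
    8  heh$hcebe  e

hehchbe$e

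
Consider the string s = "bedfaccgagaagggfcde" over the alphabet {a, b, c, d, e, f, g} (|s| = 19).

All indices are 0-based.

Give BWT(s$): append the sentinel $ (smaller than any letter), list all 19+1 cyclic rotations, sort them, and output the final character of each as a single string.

egfga$afccedbdgacgga

rank  rotation              last
    0  $bedfaccgagaagggfcde  e
    1  aagggfcde$bedfaccgag  g
    2  accgagaagggfcde$bedf  f
    3  agaagggfcde$bedfaccg  g
    4  agggfcde$bedfaccgaga  a
    5  bedfaccgagaagggfcde$  $
    6  ccgagaagggfcde$bedfa  a
    7  cde$bedfaccgagaagggf  f
    8  cgagaagggfcde$bedfac  c
    9  de$bedfaccgagaagggfc  c
   10  dfaccgagaagggfcde$be  e
   11  e$bedfaccgagaagggfcd  d
   12  edfaccgagaagggfcde$b  b
   13  faccgagaagggfcde$bed  d
   14  fcde$bedfaccgagaaggg  g
   15  gaagggfcde$bedfaccga  a
   16  gagaagggfcde$bedfacc  c
   17  gfcde$bedfaccgagaagg  g
   18  ggfcde$bedfaccgagaag  g
   19  gggfcde$bedfaccgagaa  a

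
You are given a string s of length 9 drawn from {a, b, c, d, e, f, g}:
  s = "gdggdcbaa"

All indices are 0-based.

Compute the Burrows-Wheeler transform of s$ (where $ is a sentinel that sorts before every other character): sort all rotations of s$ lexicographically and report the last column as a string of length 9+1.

rank  rotation    last
    0  $gdggdcbaa  a
    1  a$gdggdcba  a
    2  aa$gdggdcb  b
    3  baa$gdggdc  c
    4  cbaa$gdggd  d
    5  dcbaa$gdgg  g
    6  dggdcbaa$g  g
    7  gdcbaa$gdg  g
    8  gdggdcbaa$  $
    9  ggdcbaa$gd  d

aabcdggg$d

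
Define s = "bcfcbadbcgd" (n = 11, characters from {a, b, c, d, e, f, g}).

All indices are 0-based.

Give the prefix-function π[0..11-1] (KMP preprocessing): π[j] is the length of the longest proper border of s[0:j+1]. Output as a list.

[0, 0, 0, 0, 1, 0, 0, 1, 2, 0, 0]

π[0] = 0
j=1 s[j]='c': π[1]=0 (border '')
j=2 s[j]='f': π[2]=0 (border '')
j=3 s[j]='c': π[3]=0 (border '')
j=4 s[j]='b': π[4]=1 (border 'b')
j=5 s[j]='a': k: 1→0; π[5]=0 (border '')
j=6 s[j]='d': π[6]=0 (border '')
j=7 s[j]='b': π[7]=1 (border 'b')
j=8 s[j]='c': π[8]=2 (border 'bc')
j=9 s[j]='g': k: 2→0; π[9]=0 (border '')
j=10 s[j]='d': π[10]=0 (border '')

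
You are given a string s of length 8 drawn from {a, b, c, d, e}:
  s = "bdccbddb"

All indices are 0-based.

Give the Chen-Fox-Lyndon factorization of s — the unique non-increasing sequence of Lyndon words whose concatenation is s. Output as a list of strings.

["bdccbdd", "b"]

emit factor 1: 'bdccbdd' (i=0, period=7)
emit factor 2: 'b' (i=7, period=1)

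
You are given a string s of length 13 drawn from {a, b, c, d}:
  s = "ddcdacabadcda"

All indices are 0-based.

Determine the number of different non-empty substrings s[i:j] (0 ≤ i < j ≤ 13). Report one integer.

76

sorted suffixes:
  #0 SA[0]=12  'a'
  #1 SA[1]=6  'abadcda'
  #2 SA[2]=4  'acabadcda'
  #3 SA[3]=8  'adcda'
  #4 SA[4]=7  'badcda'
  #5 SA[5]=5  'cabadcda'
  #6 SA[6]=10  'cda'
  #7 SA[7]=2  'cdacabadcda'
  #8 SA[8]=11  'da'
  #9 SA[9]=3  'dacabadcda'
  #10 SA[10]=9  'dcda'
  #11 SA[11]=1  'dcdacabadcda'
  #12 SA[12]=0  'ddcdacabadcda'

SA = [12, 6, 4, 8, 7, 5, 10, 2, 11, 3, 9, 1, 0]
rank  pair      lcp
   1  s[12:],s[6:]  1  'a'
   2  s[6:],s[4:]  1  'a'
   3  s[4:],s[8:]  1  'a'
   4  s[8:],s[7:]  0  ''
   5  s[7:],s[5:]  0  ''
   6  s[5:],s[10:]  1  'c'
   7  s[10:],s[2:]  3  'cda'
   8  s[2:],s[11:]  0  ''
   9  s[11:],s[3:]  2  'da'
  10  s[3:],s[9:]  1  'd'
  11  s[9:],s[1:]  4  'dcda'
  12  s[1:],s[0:]  1  'd'

n(n+1)/2 = 13·14/2 = 91
Σ LCP = 0 + 1 + 1 + 1 + 0 + 0 + 1 + 3 + 0 + 2 + 1 + 4 + 1 = 15
distinct = 91 − 15 = 76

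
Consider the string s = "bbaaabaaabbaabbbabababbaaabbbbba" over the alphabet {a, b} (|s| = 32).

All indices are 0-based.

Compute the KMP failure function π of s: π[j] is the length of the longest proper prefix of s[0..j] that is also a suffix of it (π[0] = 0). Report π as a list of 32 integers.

[0, 1, 0, 0, 0, 1, 0, 0, 0, 1, 2, 3, 4, 1, 2, 2, 3, 1, 0, 1, 0, 1, 2, 3, 4, 5, 6, 2, 2, 2, 2, 3]

π[0] = 0
j=1 s[j]='b': π[1]=1 (border 'b')
j=2 s[j]='a': k: 1→0; π[2]=0 (border '')
j=3 s[j]='a': π[3]=0 (border '')
j=4 s[j]='a': π[4]=0 (border '')
j=5 s[j]='b': π[5]=1 (border 'b')
j=6 s[j]='a': k: 1→0; π[6]=0 (border '')
j=7 s[j]='a': π[7]=0 (border '')
j=8 s[j]='a': π[8]=0 (border '')
j=9 s[j]='b': π[9]=1 (border 'b')
j=10 s[j]='b': π[10]=2 (border 'bb')
j=11 s[j]='a': π[11]=3 (border 'bba')
j=12 s[j]='a': π[12]=4 (border 'bbaa')
j=13 s[j]='b': k: 4→0; π[13]=1 (border 'b')
j=14 s[j]='b': π[14]=2 (border 'bb')
j=15 s[j]='b': k: 2→1; π[15]=2 (border 'bb')
j=16 s[j]='a': π[16]=3 (border 'bba')
j=17 s[j]='b': k: 3→0; π[17]=1 (border 'b')
j=18 s[j]='a': k: 1→0; π[18]=0 (border '')
j=19 s[j]='b': π[19]=1 (border 'b')
j=20 s[j]='a': k: 1→0; π[20]=0 (border '')
j=21 s[j]='b': π[21]=1 (border 'b')
j=22 s[j]='b': π[22]=2 (border 'bb')
j=23 s[j]='a': π[23]=3 (border 'bba')
j=24 s[j]='a': π[24]=4 (border 'bbaa')
j=25 s[j]='a': π[25]=5 (border 'bbaaa')
j=26 s[j]='b': π[26]=6 (border 'bbaaab')
j=27 s[j]='b': k: 6→1; π[27]=2 (border 'bb')
j=28 s[j]='b': k: 2→1; π[28]=2 (border 'bb')
j=29 s[j]='b': k: 2→1; π[29]=2 (border 'bb')
j=30 s[j]='b': k: 2→1; π[30]=2 (border 'bb')
j=31 s[j]='a': π[31]=3 (border 'bba')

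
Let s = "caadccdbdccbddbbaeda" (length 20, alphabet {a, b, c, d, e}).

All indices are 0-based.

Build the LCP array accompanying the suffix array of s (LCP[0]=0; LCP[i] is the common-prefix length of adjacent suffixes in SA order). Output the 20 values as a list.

rank | idx | suffix
   0 |  19 | a
   1 |   1 | aadccdbdccbddbbaeda
   2 |   2 | adccdbdccbddbbaeda
   3 |  16 | aeda
   4 |  15 | baeda
   5 |  14 | bbaeda
   6 |   7 | bdccbddbbaeda
   7 |  11 | bddbbaeda
   8 |   0 | caadccdbdccbddbbaeda
   9 |  10 | cbddbbaeda
  10 |   9 | ccbddbbaeda
  11 |   4 | ccdbdccbddbbaeda
  12 |   5 | cdbdccbddbbaeda
  13 |  18 | da
  14 |  13 | dbbaeda
  15 |   6 | dbdccbddbbaeda
  16 |   8 | dccbddbbaeda
  17 |   3 | dccdbdccbddbbaeda
  18 |  12 | ddbbaeda
  19 |  17 | eda

SA = [19, 1, 2, 16, 15, 14, 7, 11, 0, 10, 9, 4, 5, 18, 13, 6, 8, 3, 12, 17]
rank  pair      lcp
   1  s[19:],s[1:]  1  'a'
   2  s[1:],s[2:]  1  'a'
   3  s[2:],s[16:]  1  'a'
   4  s[16:],s[15:]  0  ''
   5  s[15:],s[14:]  1  'b'
   6  s[14:],s[7:]  1  'b'
   7  s[7:],s[11:]  2  'bd'
   8  s[11:],s[0:]  0  ''
   9  s[0:],s[10:]  1  'c'
  10  s[10:],s[9:]  1  'c'
  11  s[9:],s[4:]  2  'cc'
  12  s[4:],s[5:]  1  'c'
  13  s[5:],s[18:]  0  ''
  14  s[18:],s[13:]  1  'd'
  15  s[13:],s[6:]  2  'db'
  16  s[6:],s[8:]  1  'd'
  17  s[8:],s[3:]  3  'dcc'
  18  s[3:],s[12:]  1  'd'
  19  s[12:],s[17:]  0  ''

[0, 1, 1, 1, 0, 1, 1, 2, 0, 1, 1, 2, 1, 0, 1, 2, 1, 3, 1, 0]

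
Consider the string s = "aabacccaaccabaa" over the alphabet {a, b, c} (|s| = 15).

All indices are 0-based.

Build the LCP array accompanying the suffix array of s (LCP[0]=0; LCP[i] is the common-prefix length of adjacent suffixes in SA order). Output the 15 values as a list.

rank→(start, suffix):
  0 → (14, 'a')
  1 → (13, 'aa')
  2 → (0, 'aabacccaaccabaa')
  3 → (7, 'aaccabaa')
  4 → (11, 'abaa')
  5 → (1, 'abacccaaccabaa')
  6 → (8, 'accabaa')
  7 → (3, 'acccaaccabaa')
  8 → (12, 'baa')
  9 → (2, 'bacccaaccabaa')
  10 → (6, 'caaccabaa')
  11 → (10, 'cabaa')
  12 → (5, 'ccaaccabaa')
  13 → (9, 'ccabaa')
  14 → (4, 'cccaaccabaa')

SA = [14, 13, 0, 7, 11, 1, 8, 3, 12, 2, 6, 10, 5, 9, 4]
i: (SA[i-1],SA[i]) lcp shared
  1: (14,13) 1 'a'
  2: (13,0) 2 'aa'
  3: (0,7) 2 'aa'
  4: (7,11) 1 'a'
  5: (11,1) 3 'aba'
  6: (1,8) 1 'a'
  7: (8,3) 3 'acc'
  8: (3,12) 0 ''
  9: (12,2) 2 'ba'
  10: (2,6) 0 ''
  11: (6,10) 2 'ca'
  12: (10,5) 1 'c'
  13: (5,9) 3 'cca'
  14: (9,4) 2 'cc'

[0, 1, 2, 2, 1, 3, 1, 3, 0, 2, 0, 2, 1, 3, 2]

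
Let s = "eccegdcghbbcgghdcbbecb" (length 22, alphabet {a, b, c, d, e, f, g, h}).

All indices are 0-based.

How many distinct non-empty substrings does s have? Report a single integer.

231

rank→(start, suffix):
  0 → (21, 'b')
  1 → (9, 'bbcgghdcbbecb')
  2 → (17, 'bbecb')
  3 → (10, 'bcgghdcbbecb')
  4 → (18, 'becb')
  5 → (20, 'cb')
  6 → (16, 'cbbecb')
  7 → (1, 'ccegdcghbbcgghdcbbecb')
  8 → (2, 'cegdcghbbcgghdcbbecb')
  9 → (11, 'cgghdcbbecb')
  10 → (6, 'cghbbcgghdcbbecb')
  11 → (15, 'dcbbecb')
  12 → (5, 'dcghbbcgghdcbbecb')
  13 → (19, 'ecb')
  14 → (0, 'eccegdcghbbcgghdcbbecb')
  15 → (3, 'egdcghbbcgghdcbbecb')
  16 → (4, 'gdcghbbcgghdcbbecb')
  17 → (12, 'gghdcbbecb')
  18 → (7, 'ghbbcgghdcbbecb')
  19 → (13, 'ghdcbbecb')
  20 → (8, 'hbbcgghdcbbecb')
  21 → (14, 'hdcbbecb')

SA = [21, 9, 17, 10, 18, 20, 16, 1, 2, 11, 6, 15, 5, 19, 0, 3, 4, 12, 7, 13, 8, 14]
i: (SA[i-1],SA[i]) lcp shared
  1: (21,9) 1 'b'
  2: (9,17) 2 'bb'
  3: (17,10) 1 'b'
  4: (10,18) 1 'b'
  5: (18,20) 0 ''
  6: (20,16) 2 'cb'
  7: (16,1) 1 'c'
  8: (1,2) 1 'c'
  9: (2,11) 1 'c'
  10: (11,6) 2 'cg'
  11: (6,15) 0 ''
  12: (15,5) 2 'dc'
  13: (5,19) 0 ''
  14: (19,0) 2 'ec'
  15: (0,3) 1 'e'
  16: (3,4) 0 ''
  17: (4,12) 1 'g'
  18: (12,7) 1 'g'
  19: (7,13) 2 'gh'
  20: (13,8) 0 ''
  21: (8,14) 1 'h'

n(n+1)/2 = 22·23/2 = 253
Σ LCP = 0 + 1 + 2 + 1 + 1 + 0 + 2 + 1 + 1 + 1 + 2 + 0 + 2 + 0 + 2 + 1 + 0 + 1 + 1 + 2 + 0 + 1 = 22
distinct = 253 − 22 = 231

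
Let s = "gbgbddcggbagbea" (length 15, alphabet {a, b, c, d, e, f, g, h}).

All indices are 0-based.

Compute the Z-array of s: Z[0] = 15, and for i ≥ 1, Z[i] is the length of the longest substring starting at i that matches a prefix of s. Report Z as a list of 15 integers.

Z[0]=15
i=1: i≥r, start 0; Z[1]=0
i=2: i≥r, start 0; Z[2]=2 extend→box=[2,4)
i=3: min(r-i=1, Z[1]=0)=0; Z[3]=0
i=4: i≥r, start 0; Z[4]=0
i=5: i≥r, start 0; Z[5]=0
i=6: i≥r, start 0; Z[6]=0
i=7: i≥r, start 0; Z[7]=1 extend→box=[7,8)
i=8: i≥r, start 0; Z[8]=2 extend→box=[8,10)
i=9: min(r-i=1, Z[1]=0)=0; Z[9]=0
i=10: i≥r, start 0; Z[10]=0
i=11: i≥r, start 0; Z[11]=2 extend→box=[11,13)
i=12: min(r-i=1, Z[1]=0)=0; Z[12]=0
i=13: i≥r, start 0; Z[13]=0
i=14: i≥r, start 0; Z[14]=0

[15, 0, 2, 0, 0, 0, 0, 1, 2, 0, 0, 2, 0, 0, 0]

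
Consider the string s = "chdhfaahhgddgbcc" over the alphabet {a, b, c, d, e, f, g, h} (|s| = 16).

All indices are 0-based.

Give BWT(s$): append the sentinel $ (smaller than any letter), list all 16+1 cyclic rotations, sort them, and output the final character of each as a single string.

cfagcb$gdhhdhcdha

rank  rotation           last
    0  $chdhfaahhgddgbcc  c
    1  aahhgddgbcc$chdhf  f
    2  ahhgddgbcc$chdhfa  a
    3  bcc$chdhfaahhgddg  g
    4  c$chdhfaahhgddgbc  c
    5  cc$chdhfaahhgddgb  b
    6  chdhfaahhgddgbcc$  $
    7  ddgbcc$chdhfaahhg  g
    8  dgbcc$chdhfaahhgd  d
    9  dhfaahhgddgbcc$ch  h
   10  faahhgddgbcc$chdh  h
   11  gbcc$chdhfaahhgdd  d
   12  gddgbcc$chdhfaahh  h
   13  hdhfaahhgddgbcc$c  c
   14  hfaahhgddgbcc$chd  d
   15  hgddgbcc$chdhfaah  h
   16  hhgddgbcc$chdhfaa  a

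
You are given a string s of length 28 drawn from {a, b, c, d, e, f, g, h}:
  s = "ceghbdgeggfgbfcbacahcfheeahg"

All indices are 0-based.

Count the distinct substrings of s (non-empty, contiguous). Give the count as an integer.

sorted suffixes:
  #0 SA[0]=16  'acahcfheeahg'
  #1 SA[1]=18  'ahcfheeahg'
  #2 SA[2]=25  'ahg'
  #3 SA[3]=15  'bacahcfheeahg'
  #4 SA[4]=4  'bdgeggfgbfcbacahcfheeahg'
  #5 SA[5]=12  'bfcbacahcfheeahg'
  #6 SA[6]=17  'cahcfheeahg'
  #7 SA[7]=14  'cbacahcfheeahg'
  #8 SA[8]=0  'ceghbdgeggfgbfcbacahcfheeahg'
  #9 SA[9]=20  'cfheeahg'
  #10 SA[10]=5  'dgeggfgbfcbacahcfheeahg'
  #11 SA[11]=24  'eahg'
  #12 SA[12]=23  'eeahg'
  #13 SA[13]=7  'eggfgbfcbacahcfheeahg'
  #14 SA[14]=1  'eghbdgeggfgbfcbacahcfheeahg'
  #15 SA[15]=13  'fcbacahcfheeahg'
  #16 SA[16]=10  'fgbfcbacahcfheeahg'
  #17 SA[17]=21  'fheeahg'
  #18 SA[18]=27  'g'
  #19 SA[19]=11  'gbfcbacahcfheeahg'
  #20 SA[20]=6  'geggfgbfcbacahcfheeahg'
  #21 SA[21]=9  'gfgbfcbacahcfheeahg'
  #22 SA[22]=8  'ggfgbfcbacahcfheeahg'
  #23 SA[23]=2  'ghbdgeggfgbfcbacahcfheeahg'
  #24 SA[24]=3  'hbdgeggfgbfcbacahcfheeahg'
  #25 SA[25]=19  'hcfheeahg'
  #26 SA[26]=22  'heeahg'
  #27 SA[27]=26  'hg'

SA = [16, 18, 25, 15, 4, 12, 17, 14, 0, 20, 5, 24, 23, 7, 1, 13, 10, 21, 27, 11, 6, 9, 8, 2, 3, 19, 22, 26]
i: (SA[i-1],SA[i]) lcp shared
  1: (16,18) 1 'a'
  2: (18,25) 2 'ah'
  3: (25,15) 0 ''
  4: (15,4) 1 'b'
  5: (4,12) 1 'b'
  6: (12,17) 0 ''
  7: (17,14) 1 'c'
  8: (14,0) 1 'c'
  9: (0,20) 1 'c'
  10: (20,5) 0 ''
  11: (5,24) 0 ''
  12: (24,23) 1 'e'
  13: (23,7) 1 'e'
  14: (7,1) 2 'eg'
  15: (1,13) 0 ''
  16: (13,10) 1 'f'
  17: (10,21) 1 'f'
  18: (21,27) 0 ''
  19: (27,11) 1 'g'
  20: (11,6) 1 'g'
  21: (6,9) 1 'g'
  22: (9,8) 1 'g'
  23: (8,2) 1 'g'
  24: (2,3) 0 ''
  25: (3,19) 1 'h'
  26: (19,22) 1 'h'
  27: (22,26) 1 'h'

n(n+1)/2 = 28·29/2 = 406
Σ LCP = 0 + 1 + 2 + 0 + 1 + 1 + 0 + 1 + 1 + 1 + 0 + 0 + 1 + 1 + 2 + 0 + 1 + 1 + 0 + 1 + 1 + 1 + 1 + 1 + 0 + 1 + 1 + 1 = 22
distinct = 406 − 22 = 384

384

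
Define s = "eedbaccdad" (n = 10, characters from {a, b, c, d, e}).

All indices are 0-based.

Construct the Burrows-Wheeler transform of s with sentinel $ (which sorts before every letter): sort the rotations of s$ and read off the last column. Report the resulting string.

dbddacacee$

rank  rotation     last
    0  $eedbaccdad  d
    1  accdad$eedb  b
    2  ad$eedbaccd  d
    3  baccdad$eed  d
    4  ccdad$eedba  a
    5  cdad$eedbac  c
    6  d$eedbaccda  a
    7  dad$eedbacc  c
    8  dbaccdad$ee  e
    9  edbaccdad$e  e
   10  eedbaccdad$  $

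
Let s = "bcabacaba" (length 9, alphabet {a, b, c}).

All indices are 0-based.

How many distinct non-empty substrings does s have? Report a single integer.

33

rank | idx | suffix
   0 |   8 | a
   1 |   6 | aba
   2 |   2 | abacaba
   3 |   4 | acaba
   4 |   7 | ba
   5 |   3 | bacaba
   6 |   0 | bcabacaba
   7 |   5 | caba
   8 |   1 | cabacaba

SA = [8, 6, 2, 4, 7, 3, 0, 5, 1]
[i] adj suffixes → lcp
  [1] 8/6 → 1 ('a')
  [2] 6/2 → 3 ('aba')
  [3] 2/4 → 1 ('a')
  [4] 4/7 → 0 ('')
  [5] 7/3 → 2 ('ba')
  [6] 3/0 → 1 ('b')
  [7] 0/5 → 0 ('')
  [8] 5/1 → 4 ('caba')

n(n+1)/2 = 9·10/2 = 45
Σ LCP = 0 + 1 + 3 + 1 + 0 + 2 + 1 + 0 + 4 = 12
distinct = 45 − 12 = 33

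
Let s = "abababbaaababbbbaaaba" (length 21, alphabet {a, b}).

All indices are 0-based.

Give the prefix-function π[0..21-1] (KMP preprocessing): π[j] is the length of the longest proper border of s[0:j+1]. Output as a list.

[0, 0, 1, 2, 3, 4, 0, 1, 1, 1, 2, 3, 4, 0, 0, 0, 1, 1, 1, 2, 3]

π[0] = 0
j=1 s[j]='b': π[1]=0 (border '')
j=2 s[j]='a': π[2]=1 (border 'a')
j=3 s[j]='b': π[3]=2 (border 'ab')
j=4 s[j]='a': π[4]=3 (border 'aba')
j=5 s[j]='b': π[5]=4 (border 'abab')
j=6 s[j]='b': k: 4→2→0; π[6]=0 (border '')
j=7 s[j]='a': π[7]=1 (border 'a')
j=8 s[j]='a': k: 1→0; π[8]=1 (border 'a')
j=9 s[j]='a': k: 1→0; π[9]=1 (border 'a')
j=10 s[j]='b': π[10]=2 (border 'ab')
j=11 s[j]='a': π[11]=3 (border 'aba')
j=12 s[j]='b': π[12]=4 (border 'abab')
j=13 s[j]='b': k: 4→2→0; π[13]=0 (border '')
j=14 s[j]='b': π[14]=0 (border '')
j=15 s[j]='b': π[15]=0 (border '')
j=16 s[j]='a': π[16]=1 (border 'a')
j=17 s[j]='a': k: 1→0; π[17]=1 (border 'a')
j=18 s[j]='a': k: 1→0; π[18]=1 (border 'a')
j=19 s[j]='b': π[19]=2 (border 'ab')
j=20 s[j]='a': π[20]=3 (border 'aba')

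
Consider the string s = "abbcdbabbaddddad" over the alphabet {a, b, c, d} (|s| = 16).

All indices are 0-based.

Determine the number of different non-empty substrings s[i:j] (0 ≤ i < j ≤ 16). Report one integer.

116

sorted suffixes:
  #0 SA[0]=6  'abbaddddad'
  #1 SA[1]=0  'abbcdbabbaddddad'
  #2 SA[2]=14  'ad'
  #3 SA[3]=9  'addddad'
  #4 SA[4]=5  'babbaddddad'
  #5 SA[5]=8  'baddddad'
  #6 SA[6]=7  'bbaddddad'
  #7 SA[7]=1  'bbcdbabbaddddad'
  #8 SA[8]=2  'bcdbabbaddddad'
  #9 SA[9]=3  'cdbabbaddddad'
  #10 SA[10]=15  'd'
  #11 SA[11]=13  'dad'
  #12 SA[12]=4  'dbabbaddddad'
  #13 SA[13]=12  'ddad'
  #14 SA[14]=11  'dddad'
  #15 SA[15]=10  'ddddad'

SA = [6, 0, 14, 9, 5, 8, 7, 1, 2, 3, 15, 13, 4, 12, 11, 10]
rank  pair      lcp
   1  s[6:],s[0:]  3  'abb'
   2  s[0:],s[14:]  1  'a'
   3  s[14:],s[9:]  2  'ad'
   4  s[9:],s[5:]  0  ''
   5  s[5:],s[8:]  2  'ba'
   6  s[8:],s[7:]  1  'b'
   7  s[7:],s[1:]  2  'bb'
   8  s[1:],s[2:]  1  'b'
   9  s[2:],s[3:]  0  ''
  10  s[3:],s[15:]  0  ''
  11  s[15:],s[13:]  1  'd'
  12  s[13:],s[4:]  1  'd'
  13  s[4:],s[12:]  1  'd'
  14  s[12:],s[11:]  2  'dd'
  15  s[11:],s[10:]  3  'ddd'

n(n+1)/2 = 16·17/2 = 136
Σ LCP = 0 + 3 + 1 + 2 + 0 + 2 + 1 + 2 + 1 + 0 + 0 + 1 + 1 + 1 + 2 + 3 = 20
distinct = 136 − 20 = 116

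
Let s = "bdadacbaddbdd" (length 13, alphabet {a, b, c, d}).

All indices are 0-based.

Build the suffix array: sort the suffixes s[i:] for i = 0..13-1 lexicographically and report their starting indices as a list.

rank→(start, suffix):
  0 → (4, 'acbaddbdd')
  1 → (2, 'adacbaddbdd')
  2 → (7, 'addbdd')
  3 → (6, 'baddbdd')
  4 → (0, 'bdadacbaddbdd')
  5 → (10, 'bdd')
  6 → (5, 'cbaddbdd')
  7 → (12, 'd')
  8 → (3, 'dacbaddbdd')
  9 → (1, 'dadacbaddbdd')
  10 → (9, 'dbdd')
  11 → (11, 'dd')
  12 → (8, 'ddbdd')

[4, 2, 7, 6, 0, 10, 5, 12, 3, 1, 9, 11, 8]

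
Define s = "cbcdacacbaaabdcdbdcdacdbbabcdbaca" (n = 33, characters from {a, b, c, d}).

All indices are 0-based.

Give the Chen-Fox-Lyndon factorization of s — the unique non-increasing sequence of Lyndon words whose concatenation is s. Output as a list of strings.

["c", "bcd", "acacb", "aaabdcdbdcdacdbbabcdbac", "a"]

emit factor 1: 'c' (i=0, period=1)
emit factor 2: 'bcd' (i=1, period=3)
emit factor 3: 'acacb' (i=4, period=5)
emit factor 4: 'aaabdcdbdcdacdbbabcdbac' (i=9, period=23)
emit factor 5: 'a' (i=32, period=1)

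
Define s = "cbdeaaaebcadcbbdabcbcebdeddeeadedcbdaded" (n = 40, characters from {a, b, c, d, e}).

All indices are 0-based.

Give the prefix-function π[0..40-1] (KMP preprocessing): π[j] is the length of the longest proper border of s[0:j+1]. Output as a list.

[0, 0, 0, 0, 0, 0, 0, 0, 0, 1, 0, 0, 1, 2, 0, 0, 0, 0, 1, 2, 1, 0, 0, 0, 0, 0, 0, 0, 0, 0, 0, 0, 0, 1, 2, 3, 0, 0, 0, 0]

π[0] = 0
j=1 s[j]='b': π[1]=0 (border '')
j=2 s[j]='d': π[2]=0 (border '')
j=3 s[j]='e': π[3]=0 (border '')
j=4 s[j]='a': π[4]=0 (border '')
j=5 s[j]='a': π[5]=0 (border '')
j=6 s[j]='a': π[6]=0 (border '')
j=7 s[j]='e': π[7]=0 (border '')
j=8 s[j]='b': π[8]=0 (border '')
j=9 s[j]='c': π[9]=1 (border 'c')
j=10 s[j]='a': k: 1→0; π[10]=0 (border '')
j=11 s[j]='d': π[11]=0 (border '')
j=12 s[j]='c': π[12]=1 (border 'c')
j=13 s[j]='b': π[13]=2 (border 'cb')
j=14 s[j]='b': k: 2→0; π[14]=0 (border '')
j=15 s[j]='d': π[15]=0 (border '')
j=16 s[j]='a': π[16]=0 (border '')
j=17 s[j]='b': π[17]=0 (border '')
j=18 s[j]='c': π[18]=1 (border 'c')
j=19 s[j]='b': π[19]=2 (border 'cb')
j=20 s[j]='c': k: 2→0; π[20]=1 (border 'c')
j=21 s[j]='e': k: 1→0; π[21]=0 (border '')
j=22 s[j]='b': π[22]=0 (border '')
j=23 s[j]='d': π[23]=0 (border '')
j=24 s[j]='e': π[24]=0 (border '')
j=25 s[j]='d': π[25]=0 (border '')
j=26 s[j]='d': π[26]=0 (border '')
j=27 s[j]='e': π[27]=0 (border '')
j=28 s[j]='e': π[28]=0 (border '')
j=29 s[j]='a': π[29]=0 (border '')
j=30 s[j]='d': π[30]=0 (border '')
j=31 s[j]='e': π[31]=0 (border '')
j=32 s[j]='d': π[32]=0 (border '')
j=33 s[j]='c': π[33]=1 (border 'c')
j=34 s[j]='b': π[34]=2 (border 'cb')
j=35 s[j]='d': π[35]=3 (border 'cbd')
j=36 s[j]='a': k: 3→0; π[36]=0 (border '')
j=37 s[j]='d': π[37]=0 (border '')
j=38 s[j]='e': π[38]=0 (border '')
j=39 s[j]='d': π[39]=0 (border '')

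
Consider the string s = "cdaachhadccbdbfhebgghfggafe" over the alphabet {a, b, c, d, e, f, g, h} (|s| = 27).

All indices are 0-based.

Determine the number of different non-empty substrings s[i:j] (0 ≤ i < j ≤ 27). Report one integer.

358

sorted suffixes:
  #0 SA[0]=2  'aachhadccbdbfhebgghfggafe'
  #1 SA[1]=3  'achhadccbdbfhebgghfggafe'
  #2 SA[2]=7  'adccbdbfhebgghfggafe'
  #3 SA[3]=24  'afe'
  #4 SA[4]=11  'bdbfhebgghfggafe'
  #5 SA[5]=13  'bfhebgghfggafe'
  #6 SA[6]=17  'bgghfggafe'
  #7 SA[7]=10  'cbdbfhebgghfggafe'
  #8 SA[8]=9  'ccbdbfhebgghfggafe'
  #9 SA[9]=0  'cdaachhadccbdbfhebgghfggafe'
  #10 SA[10]=4  'chhadccbdbfhebgghfggafe'
  #11 SA[11]=1  'daachhadccbdbfhebgghfggafe'
  #12 SA[12]=12  'dbfhebgghfggafe'
  #13 SA[13]=8  'dccbdbfhebgghfggafe'
  #14 SA[14]=26  'e'
  #15 SA[15]=16  'ebgghfggafe'
  #16 SA[16]=25  'fe'
  #17 SA[17]=21  'fggafe'
  #18 SA[18]=14  'fhebgghfggafe'
  #19 SA[19]=23  'gafe'
  #20 SA[20]=22  'ggafe'
  #21 SA[21]=18  'gghfggafe'
  #22 SA[22]=19  'ghfggafe'
  #23 SA[23]=6  'hadccbdbfhebgghfggafe'
  #24 SA[24]=15  'hebgghfggafe'
  #25 SA[25]=20  'hfggafe'
  #26 SA[26]=5  'hhadccbdbfhebgghfggafe'

SA = [2, 3, 7, 24, 11, 13, 17, 10, 9, 0, 4, 1, 12, 8, 26, 16, 25, 21, 14, 23, 22, 18, 19, 6, 15, 20, 5]
[i] adj suffixes → lcp
  [1] 2/3 → 1 ('a')
  [2] 3/7 → 1 ('a')
  [3] 7/24 → 1 ('a')
  [4] 24/11 → 0 ('')
  [5] 11/13 → 1 ('b')
  [6] 13/17 → 1 ('b')
  [7] 17/10 → 0 ('')
  [8] 10/9 → 1 ('c')
  [9] 9/0 → 1 ('c')
  [10] 0/4 → 1 ('c')
  [11] 4/1 → 0 ('')
  [12] 1/12 → 1 ('d')
  [13] 12/8 → 1 ('d')
  [14] 8/26 → 0 ('')
  [15] 26/16 → 1 ('e')
  [16] 16/25 → 0 ('')
  [17] 25/21 → 1 ('f')
  [18] 21/14 → 1 ('f')
  [19] 14/23 → 0 ('')
  [20] 23/22 → 1 ('g')
  [21] 22/18 → 2 ('gg')
  [22] 18/19 → 1 ('g')
  [23] 19/6 → 0 ('')
  [24] 6/15 → 1 ('h')
  [25] 15/20 → 1 ('h')
  [26] 20/5 → 1 ('h')

n(n+1)/2 = 27·28/2 = 378
Σ LCP = 0 + 1 + 1 + 1 + 0 + 1 + 1 + 0 + 1 + 1 + 1 + 0 + 1 + 1 + 0 + 1 + 0 + 1 + 1 + 0 + 1 + 2 + 1 + 0 + 1 + 1 + 1 = 20
distinct = 378 − 20 = 358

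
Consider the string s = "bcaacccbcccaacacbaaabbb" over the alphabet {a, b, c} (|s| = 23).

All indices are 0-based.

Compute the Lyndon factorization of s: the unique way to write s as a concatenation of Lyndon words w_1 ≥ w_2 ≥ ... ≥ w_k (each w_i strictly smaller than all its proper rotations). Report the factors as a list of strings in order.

["bc", "aacccbccc", "aacacb", "aaabbb"]

emit factor 1: 'bc' (i=0, period=2)
emit factor 2: 'aacccbccc' (i=2, period=9)
emit factor 3: 'aacacb' (i=11, period=6)
emit factor 4: 'aaabbb' (i=17, period=6)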